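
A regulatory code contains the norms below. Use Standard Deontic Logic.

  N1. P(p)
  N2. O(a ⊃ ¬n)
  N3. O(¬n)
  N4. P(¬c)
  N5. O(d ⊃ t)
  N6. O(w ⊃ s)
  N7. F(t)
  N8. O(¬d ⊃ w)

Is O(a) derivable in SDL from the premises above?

No

Premise 2 is O(a ⊃ ¬n); even if O(¬n) held, inferring O(a) would be affirming the consequent — invalid.
No other premise forces O(a). An ideal world satisfying every premise can still have a false, so O(a) is not derivable.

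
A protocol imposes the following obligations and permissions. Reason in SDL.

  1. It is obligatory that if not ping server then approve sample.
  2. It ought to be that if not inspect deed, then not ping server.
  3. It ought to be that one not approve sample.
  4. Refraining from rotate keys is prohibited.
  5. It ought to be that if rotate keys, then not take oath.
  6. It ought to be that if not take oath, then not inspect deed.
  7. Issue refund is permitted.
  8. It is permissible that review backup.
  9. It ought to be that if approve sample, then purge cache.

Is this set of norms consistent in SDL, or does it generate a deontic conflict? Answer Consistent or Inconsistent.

Premise 3 gives O(¬approve_sample).
The contrapositive of premise 1 (O(¬ping_server → approve_sample)) is O(¬approve_sample → ping_server), and O(¬approve_sample) is already established, so O(ping_server).
The contrapositive of premise 2 (O(¬inspect_deed → ¬ping_server)) is O(ping_server → inspect_deed), and O(ping_server) is already established, so O(inspect_deed).
Premise 6 is O(¬take_oath → ¬inspect_deed); contrapositively O(inspect_deed → take_oath). Since O(inspect_deed) holds, K gives O(take_oath).
Premise 5 is O(rotate_keys → ¬take_oath); contrapositively O(take_oath → ¬rotate_keys). Since O(take_oath) holds, K gives O(¬rotate_keys).
But premise 4, F(¬rotate_keys), means O(rotate_keys).
We now have both O(¬rotate_keys) and O(rotate_keys) — rotate_keys is simultaneously obligatory and forbidden, violating the D-axiom.

Inconsistent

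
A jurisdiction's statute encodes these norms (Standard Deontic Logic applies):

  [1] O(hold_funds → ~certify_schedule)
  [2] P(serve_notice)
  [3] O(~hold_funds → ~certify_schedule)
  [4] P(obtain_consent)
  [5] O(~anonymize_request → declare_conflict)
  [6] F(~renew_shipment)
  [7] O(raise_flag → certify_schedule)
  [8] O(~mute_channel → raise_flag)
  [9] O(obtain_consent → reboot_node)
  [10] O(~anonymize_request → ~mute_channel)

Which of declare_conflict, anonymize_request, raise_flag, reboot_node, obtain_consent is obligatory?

Premises 3 and 1 are O(~hold_funds → ~certify_schedule) and O(hold_funds → ~certify_schedule); every ideal world satisfies ~hold_funds or hold_funds, so in either case ~certify_schedule holds — hence O(~certify_schedule).
Premise 7, O(raise_flag → certify_schedule), contraposes to O(~certify_schedule → ~raise_flag); with O(~certify_schedule) we get O(~raise_flag).
Premise 8, O(~mute_channel → raise_flag), contraposes to O(~raise_flag → mute_channel); with O(~raise_flag) we get O(mute_channel).
Premise 10, O(~anonymize_request → ~mute_channel), contraposes to O(mute_channel → anonymize_request); with O(mute_channel) we get O(anonymize_request).
So O(anonymize_request) holds — anonymize_request is obligatory. None of the other listed options is made obligatory by any chain of premises.

anonymize_request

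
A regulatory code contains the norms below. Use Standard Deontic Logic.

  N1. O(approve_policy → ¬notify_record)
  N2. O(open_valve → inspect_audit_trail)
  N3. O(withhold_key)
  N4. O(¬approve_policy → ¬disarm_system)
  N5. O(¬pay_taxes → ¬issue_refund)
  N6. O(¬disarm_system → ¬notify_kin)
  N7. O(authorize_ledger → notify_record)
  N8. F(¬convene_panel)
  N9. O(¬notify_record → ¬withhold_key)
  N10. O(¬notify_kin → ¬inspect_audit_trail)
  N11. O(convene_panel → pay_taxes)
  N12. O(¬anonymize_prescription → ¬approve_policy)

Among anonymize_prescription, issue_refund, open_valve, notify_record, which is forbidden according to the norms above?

open_valve

Premise 3 gives O(withhold_key).
The contrapositive of premise 9 (O(¬notify_record → ¬withhold_key)) is O(withhold_key → notify_record), and O(withhold_key) is already established, so O(notify_record).
The contrapositive of premise 1 (O(approve_policy → ¬notify_record)) is O(notify_record → ¬approve_policy), and O(notify_record) is already established, so O(¬approve_policy).
Applying K to premise 4 (O(¬approve_policy → ¬disarm_system)) and O(¬approve_policy) yields O(¬disarm_system).
Premise 6 is O(¬disarm_system → ¬notify_kin); since O(¬disarm_system), deontic closure gives O(¬notify_kin).
With premise 10, O(¬notify_kin → ¬inspect_audit_trail), the K-axiom yields O(¬inspect_audit_trail).
The contrapositive of premise 2 (O(open_valve → inspect_audit_trail)) is O(¬inspect_audit_trail → ¬open_valve), and O(¬inspect_audit_trail) is already established, so O(¬open_valve).
So O(¬open_valve) holds, i.e. open_valve is forbidden. None of the other listed options is forbidden under the premises.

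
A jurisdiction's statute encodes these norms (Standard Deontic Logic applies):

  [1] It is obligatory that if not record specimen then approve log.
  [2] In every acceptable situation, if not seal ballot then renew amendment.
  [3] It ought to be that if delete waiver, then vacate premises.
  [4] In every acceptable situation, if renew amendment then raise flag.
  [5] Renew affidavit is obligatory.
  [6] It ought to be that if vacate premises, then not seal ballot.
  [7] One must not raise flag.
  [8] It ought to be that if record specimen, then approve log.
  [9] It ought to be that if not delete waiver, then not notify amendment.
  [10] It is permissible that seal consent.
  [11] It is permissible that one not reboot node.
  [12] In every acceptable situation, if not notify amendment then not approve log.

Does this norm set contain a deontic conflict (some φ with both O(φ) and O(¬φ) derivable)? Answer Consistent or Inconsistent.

Inconsistent

Premises 8 and 1 are O(record_specimen → approve_log) and O(¬record_specimen → approve_log); every ideal world satisfies record_specimen or ¬record_specimen, so in either case approve_log holds — hence O(approve_log).
Premise 12, O(¬notify_amendment → ¬approve_log), contraposes to O(approve_log → notify_amendment); with O(approve_log) we get O(notify_amendment).
Premise 9 is O(¬delete_waiver → ¬notify_amendment); contrapositively O(notify_amendment → delete_waiver). Since O(notify_amendment) holds, K gives O(delete_waiver).
With premise 3, O(delete_waiver → vacate_premises), the K-axiom yields O(vacate_premises).
Applying K to premise 6 (O(vacate_premises → ¬seal_ballot)) and O(vacate_premises) yields O(¬seal_ballot).
With premise 2, O(¬seal_ballot → renew_amendment), the K-axiom yields O(renew_amendment).
From O(renew_amendment) and premise 4, O(renew_amendment → raise_flag), we obtain O(raise_flag).
Yet premise 7 is F(raise_flag), i.e. O(¬raise_flag).
We now have both O(raise_flag) and O(¬raise_flag) — raise_flag is simultaneously obligatory and forbidden, violating the D-axiom.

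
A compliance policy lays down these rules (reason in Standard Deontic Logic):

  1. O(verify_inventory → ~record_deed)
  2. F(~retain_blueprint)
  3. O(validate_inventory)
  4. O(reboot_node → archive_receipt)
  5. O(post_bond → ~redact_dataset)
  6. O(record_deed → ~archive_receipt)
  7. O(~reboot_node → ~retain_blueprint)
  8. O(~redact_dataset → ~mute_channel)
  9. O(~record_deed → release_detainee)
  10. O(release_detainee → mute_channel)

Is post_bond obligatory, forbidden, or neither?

Forbidden

Premise 2, F(~retain_blueprint), is equivalent to O(retain_blueprint).
Premise 7 is O(~reboot_node → ~retain_blueprint); contrapositively O(retain_blueprint → reboot_node). Since O(retain_blueprint) holds, K gives O(reboot_node).
From O(reboot_node) and premise 4, O(reboot_node → archive_receipt), we obtain O(archive_receipt).
Premise 6, O(record_deed → ~archive_receipt), contraposes to O(archive_receipt → ~record_deed); with O(archive_receipt) we get O(~record_deed).
From O(~record_deed) and premise 9, O(~record_deed → release_detainee), we obtain O(release_detainee).
Applying K to premise 10 (O(release_detainee → mute_channel)) and O(release_detainee) yields O(mute_channel).
Premise 8 is O(~redact_dataset → ~mute_channel); contrapositively O(mute_channel → redact_dataset). Since O(mute_channel) holds, K gives O(redact_dataset).
Premise 5, O(post_bond → ~redact_dataset), contraposes to O(redact_dataset → ~post_bond); with O(redact_dataset) we get O(~post_bond).
Premises 1, 3 do not contribute to this derivation.
Thus O(~post_bond), which is F(post_bond): post_bond is forbidden.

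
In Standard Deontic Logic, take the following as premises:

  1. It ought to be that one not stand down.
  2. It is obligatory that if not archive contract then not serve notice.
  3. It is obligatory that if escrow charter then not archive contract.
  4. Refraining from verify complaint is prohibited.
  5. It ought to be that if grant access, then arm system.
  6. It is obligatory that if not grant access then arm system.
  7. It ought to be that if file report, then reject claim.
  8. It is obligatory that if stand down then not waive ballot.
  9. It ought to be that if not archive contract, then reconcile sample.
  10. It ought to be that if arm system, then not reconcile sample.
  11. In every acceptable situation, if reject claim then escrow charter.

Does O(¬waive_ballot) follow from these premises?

No

Premise 8 is O(stand_down → ¬waive_ballot), but O(stand_down) is not derivable from the premises, so it does not yield O(¬waive_ballot).
No other premise forces O(¬waive_ballot). An ideal world satisfying every premise can still have ¬waive_ballot false, so O(¬waive_ballot) is not derivable.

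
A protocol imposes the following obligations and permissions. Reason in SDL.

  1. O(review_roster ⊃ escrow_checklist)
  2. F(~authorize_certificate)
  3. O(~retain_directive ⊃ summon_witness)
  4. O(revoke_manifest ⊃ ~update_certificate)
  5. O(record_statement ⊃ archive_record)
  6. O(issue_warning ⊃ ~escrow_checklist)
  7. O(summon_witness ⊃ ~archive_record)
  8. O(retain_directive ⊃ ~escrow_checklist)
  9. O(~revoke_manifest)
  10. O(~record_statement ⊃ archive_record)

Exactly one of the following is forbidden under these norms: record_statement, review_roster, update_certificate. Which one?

review_roster

Premises 5 and 10 cover both cases: O(record_statement ⊃ archive_record) and O(~record_statement ⊃ archive_record). Since record_statement ∨ ~record_statement is a tautology, O(archive_record) follows.
Premise 7 is O(summon_witness ⊃ ~archive_record); contrapositively O(archive_record ⊃ ~summon_witness). Since O(archive_record) holds, K gives O(~summon_witness).
The contrapositive of premise 3 (O(~retain_directive ⊃ summon_witness)) is O(~summon_witness ⊃ retain_directive), and O(~summon_witness) is already established, so O(retain_directive).
Applying K to premise 8 (O(retain_directive ⊃ ~escrow_checklist)) and O(retain_directive) yields O(~escrow_checklist).
Premise 1, O(review_roster ⊃ escrow_checklist), contraposes to O(~escrow_checklist ⊃ ~review_roster); with O(~escrow_checklist) we get O(~review_roster).
So O(~review_roster) holds, i.e. review_roster is forbidden. None of the other listed options is forbidden under the premises.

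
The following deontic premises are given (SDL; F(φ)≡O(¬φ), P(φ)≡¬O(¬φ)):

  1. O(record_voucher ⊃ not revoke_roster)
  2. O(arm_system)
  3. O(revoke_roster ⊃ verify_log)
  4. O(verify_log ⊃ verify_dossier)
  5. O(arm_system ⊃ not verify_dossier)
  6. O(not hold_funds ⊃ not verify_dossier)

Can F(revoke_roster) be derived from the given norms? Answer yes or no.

Yes

Premise 2 states O(arm_system) outright.
With premise 5, O(arm_system ⊃ not verify_dossier), the K-axiom yields O(not verify_dossier).
Premise 4 is O(verify_log ⊃ verify_dossier); contrapositively O(not verify_dossier ⊃ not verify_log). Since O(not verify_dossier) holds, K gives O(not verify_log).
Premise 3 is O(revoke_roster ⊃ verify_log); contrapositively O(not verify_log ⊃ not revoke_roster). Since O(not verify_log) holds, K gives O(not revoke_roster).
Premises 1, 6 do not contribute to this derivation.
So O(not revoke_roster) holds, i.e. F(revoke_roster). The claim follows.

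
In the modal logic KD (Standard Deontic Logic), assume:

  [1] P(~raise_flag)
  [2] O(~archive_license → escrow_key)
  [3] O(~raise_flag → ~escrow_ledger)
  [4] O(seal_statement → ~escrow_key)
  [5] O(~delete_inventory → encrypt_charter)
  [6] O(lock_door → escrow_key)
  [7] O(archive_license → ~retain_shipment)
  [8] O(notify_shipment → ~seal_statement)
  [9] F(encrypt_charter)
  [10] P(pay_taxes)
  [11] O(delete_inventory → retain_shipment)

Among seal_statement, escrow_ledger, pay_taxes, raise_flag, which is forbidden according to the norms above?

Premise 9, F(encrypt_charter), is equivalent to O(~encrypt_charter).
Premise 5, O(~delete_inventory → encrypt_charter), contraposes to O(~encrypt_charter → delete_inventory); with O(~encrypt_charter) we get O(delete_inventory).
From O(delete_inventory) and premise 11, O(delete_inventory → retain_shipment), we obtain O(retain_shipment).
Premise 7, O(archive_license → ~retain_shipment), contraposes to O(retain_shipment → ~archive_license); with O(retain_shipment) we get O(~archive_license).
Premise 2 is O(~archive_license → escrow_key); since O(~archive_license), deontic closure gives O(escrow_key).
The contrapositive of premise 4 (O(seal_statement → ~escrow_key)) is O(escrow_key → ~seal_statement), and O(escrow_key) is already established, so O(~seal_statement).
So O(~seal_statement) holds, i.e. seal_statement is forbidden. None of the other listed options is forbidden under the premises.

seal_statement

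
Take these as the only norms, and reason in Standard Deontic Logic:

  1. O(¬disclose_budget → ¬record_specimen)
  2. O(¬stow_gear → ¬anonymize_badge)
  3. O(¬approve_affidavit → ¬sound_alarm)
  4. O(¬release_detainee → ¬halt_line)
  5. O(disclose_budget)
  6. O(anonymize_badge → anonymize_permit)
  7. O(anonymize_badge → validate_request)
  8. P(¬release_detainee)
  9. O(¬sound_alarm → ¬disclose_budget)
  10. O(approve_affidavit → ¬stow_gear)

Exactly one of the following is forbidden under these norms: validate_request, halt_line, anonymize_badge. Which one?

anonymize_badge

From premise 5 we have O(disclose_budget).
Premise 9, O(¬sound_alarm → ¬disclose_budget), contraposes to O(disclose_budget → sound_alarm); with O(disclose_budget) we get O(sound_alarm).
The contrapositive of premise 3 (O(¬approve_affidavit → ¬sound_alarm)) is O(sound_alarm → approve_affidavit), and O(sound_alarm) is already established, so O(approve_affidavit).
From O(approve_affidavit) and premise 10, O(approve_affidavit → ¬stow_gear), we obtain O(¬stow_gear).
Applying K to premise 2 (O(¬stow_gear → ¬anonymize_badge)) and O(¬stow_gear) yields O(¬anonymize_badge).
So O(¬anonymize_badge) holds, i.e. anonymize_badge is forbidden. None of the other listed options is forbidden under the premises.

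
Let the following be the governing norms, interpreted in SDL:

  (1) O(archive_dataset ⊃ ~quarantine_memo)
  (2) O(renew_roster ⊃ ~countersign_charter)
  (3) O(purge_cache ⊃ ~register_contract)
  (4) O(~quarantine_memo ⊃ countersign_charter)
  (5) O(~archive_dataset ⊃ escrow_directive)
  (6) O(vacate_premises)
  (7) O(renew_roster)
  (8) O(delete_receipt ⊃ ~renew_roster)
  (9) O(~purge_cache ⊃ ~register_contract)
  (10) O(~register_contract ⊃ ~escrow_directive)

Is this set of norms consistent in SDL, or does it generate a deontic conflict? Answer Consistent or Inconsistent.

Inconsistent

Premises 3 and 9 cover both cases: O(purge_cache ⊃ ~register_contract) and O(~purge_cache ⊃ ~register_contract). Since purge_cache ∨ ~purge_cache is a tautology, O(~register_contract) follows.
With premise 10, O(~register_contract ⊃ ~escrow_directive), the K-axiom yields O(~escrow_directive).
Premise 5 is O(~archive_dataset ⊃ escrow_directive); contrapositively O(~escrow_directive ⊃ archive_dataset). Since O(~escrow_directive) holds, K gives O(archive_dataset).
Premise 1 is O(archive_dataset ⊃ ~quarantine_memo); since O(archive_dataset), deontic closure gives O(~quarantine_memo).
With premise 4, O(~quarantine_memo ⊃ countersign_charter), the K-axiom yields O(countersign_charter).
Premise 2 is O(renew_roster ⊃ ~countersign_charter); contrapositively O(countersign_charter ⊃ ~renew_roster). Since O(countersign_charter) holds, K gives O(~renew_roster).
Yet premise 7 states O(renew_roster).
We now have both O(~renew_roster) and O(renew_roster) — renew_roster is simultaneously obligatory and forbidden, violating the D-axiom.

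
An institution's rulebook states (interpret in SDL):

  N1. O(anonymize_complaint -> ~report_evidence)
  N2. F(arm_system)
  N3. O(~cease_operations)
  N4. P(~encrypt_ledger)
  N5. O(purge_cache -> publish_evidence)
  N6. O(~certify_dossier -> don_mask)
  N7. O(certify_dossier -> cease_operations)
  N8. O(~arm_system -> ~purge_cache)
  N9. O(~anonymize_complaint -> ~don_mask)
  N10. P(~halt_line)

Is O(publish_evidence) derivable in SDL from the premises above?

No

Premise 5 is O(purge_cache -> publish_evidence), but O(purge_cache) is not derivable from the premises, so it does not yield O(publish_evidence).
No other premise forces O(publish_evidence). An ideal world satisfying every premise can still have publish_evidence false, so O(publish_evidence) is not derivable.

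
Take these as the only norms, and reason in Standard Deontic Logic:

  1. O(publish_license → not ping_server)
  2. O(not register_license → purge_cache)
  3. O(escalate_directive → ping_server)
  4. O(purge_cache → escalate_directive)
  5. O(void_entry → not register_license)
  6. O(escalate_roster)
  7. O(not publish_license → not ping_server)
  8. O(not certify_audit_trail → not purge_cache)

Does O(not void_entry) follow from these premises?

Yes

Premises 7 and 1 cover both cases: O(not publish_license → not ping_server) and O(publish_license → not ping_server). Since not publish_license ∨ publish_license is a tautology, O(not ping_server) follows.
Premise 3 is O(escalate_directive → ping_server); contrapositively O(not ping_server → not escalate_directive). Since O(not ping_server) holds, K gives O(not escalate_directive).
The contrapositive of premise 4 (O(purge_cache → escalate_directive)) is O(not escalate_directive → not purge_cache), and O(not escalate_directive) is already established, so O(not purge_cache).
The contrapositive of premise 2 (O(not register_license → purge_cache)) is O(not purge_cache → register_license), and O(not purge_cache) is already established, so O(register_license).
Premise 5, O(void_entry → not register_license), contraposes to O(register_license → not void_entry); with O(register_license) we get O(not void_entry).
Premises 6, 8 do not contribute to this derivation.
So O(not void_entry) follows.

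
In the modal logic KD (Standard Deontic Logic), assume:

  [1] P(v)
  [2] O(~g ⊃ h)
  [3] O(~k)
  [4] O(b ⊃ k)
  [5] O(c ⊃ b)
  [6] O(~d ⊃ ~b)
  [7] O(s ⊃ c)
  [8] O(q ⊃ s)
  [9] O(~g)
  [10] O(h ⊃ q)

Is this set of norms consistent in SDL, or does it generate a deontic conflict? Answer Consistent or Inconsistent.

Inconsistent

Premise 3 states O(~k) outright.
Premise 4, O(b ⊃ k), contraposes to O(~k ⊃ ~b); with O(~k) we get O(~b).
Premise 5 is O(c ⊃ b); contrapositively O(~b ⊃ ~c). Since O(~b) holds, K gives O(~c).
Premise 7, O(s ⊃ c), contraposes to O(~c ⊃ ~s); with O(~c) we get O(~s).
Premise 8, O(q ⊃ s), contraposes to O(~s ⊃ ~q); with O(~s) we get O(~q).
Premise 10 is O(h ⊃ q); contrapositively O(~q ⊃ ~h). Since O(~q) holds, K gives O(~h).
Premise 2, O(~g ⊃ h), contraposes to O(~h ⊃ g); with O(~h) we get O(g).
Yet premise 9 states O(~g).
We now have both O(g) and O(~g) — g is simultaneously obligatory and forbidden, violating the D-axiom.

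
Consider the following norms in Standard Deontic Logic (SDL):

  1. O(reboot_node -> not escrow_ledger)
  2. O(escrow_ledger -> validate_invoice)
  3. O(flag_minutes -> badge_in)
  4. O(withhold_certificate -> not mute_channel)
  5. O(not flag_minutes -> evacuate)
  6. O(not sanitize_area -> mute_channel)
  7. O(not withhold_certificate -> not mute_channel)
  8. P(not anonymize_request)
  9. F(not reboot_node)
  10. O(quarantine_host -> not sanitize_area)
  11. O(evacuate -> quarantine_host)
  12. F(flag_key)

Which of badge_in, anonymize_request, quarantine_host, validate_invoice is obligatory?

Premises 4 and 7 cover both cases: O(withhold_certificate -> not mute_channel) and O(not withhold_certificate -> not mute_channel). Since withhold_certificate ∨ not withhold_certificate is a tautology, O(not mute_channel) follows.
Premise 6, O(not sanitize_area -> mute_channel), contraposes to O(not mute_channel -> sanitize_area); with O(not mute_channel) we get O(sanitize_area).
Premise 10, O(quarantine_host -> not sanitize_area), contraposes to O(sanitize_area -> not quarantine_host); with O(sanitize_area) we get O(not quarantine_host).
The contrapositive of premise 11 (O(evacuate -> quarantine_host)) is O(not quarantine_host -> not evacuate), and O(not quarantine_host) is already established, so O(not evacuate).
The contrapositive of premise 5 (O(not flag_minutes -> evacuate)) is O(not evacuate -> flag_minutes), and O(not evacuate) is already established, so O(flag_minutes).
Applying K to premise 3 (O(flag_minutes -> badge_in)) and O(flag_minutes) yields O(badge_in).
So O(badge_in) holds — badge_in is obligatory. None of the other listed options is made obligatory by any chain of premises.

badge_in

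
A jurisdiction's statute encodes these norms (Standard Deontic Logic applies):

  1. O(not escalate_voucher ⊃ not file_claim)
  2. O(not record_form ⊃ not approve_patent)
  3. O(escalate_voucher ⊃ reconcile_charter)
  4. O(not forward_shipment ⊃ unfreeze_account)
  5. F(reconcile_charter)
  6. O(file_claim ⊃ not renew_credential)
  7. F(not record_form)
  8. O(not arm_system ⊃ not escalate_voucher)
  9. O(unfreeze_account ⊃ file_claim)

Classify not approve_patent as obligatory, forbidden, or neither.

Neither

Premise 2 is O(not record_form ⊃ not approve_patent), but O(not record_form) is not derivable from the premises, so it does not yield O(not approve_patent).
No premise or chain of K-axiom applications forces O(not approve_patent), and none forces O(approve_patent). So not approve_patent is neither obligatory nor forbidden under these norms.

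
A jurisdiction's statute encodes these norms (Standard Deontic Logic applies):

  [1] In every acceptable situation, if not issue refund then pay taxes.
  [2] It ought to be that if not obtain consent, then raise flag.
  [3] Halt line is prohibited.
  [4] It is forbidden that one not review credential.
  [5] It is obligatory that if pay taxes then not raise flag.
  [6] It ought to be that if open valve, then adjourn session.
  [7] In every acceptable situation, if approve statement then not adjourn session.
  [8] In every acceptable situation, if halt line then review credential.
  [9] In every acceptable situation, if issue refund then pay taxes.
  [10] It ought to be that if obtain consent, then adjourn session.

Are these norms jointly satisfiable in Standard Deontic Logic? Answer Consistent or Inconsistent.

Premise 8 is O(halt_line → review_credential); even if O(review_credential) held, inferring O(halt_line) would be affirming the consequent — invalid.
So O(halt_line) is not derivable, and the apparent clash with O(¬halt_line) does not arise.
A world satisfying every obligation exists (e.g. adjourn_session=true, approve_statement=false, halt_line=false, issue_refund=false, obtain_consent=true, open_valve=false, pay_taxes=true, raise_flag=false, review_credential=true); no atom is both obligatory and forbidden, so the set is consistent.

Consistent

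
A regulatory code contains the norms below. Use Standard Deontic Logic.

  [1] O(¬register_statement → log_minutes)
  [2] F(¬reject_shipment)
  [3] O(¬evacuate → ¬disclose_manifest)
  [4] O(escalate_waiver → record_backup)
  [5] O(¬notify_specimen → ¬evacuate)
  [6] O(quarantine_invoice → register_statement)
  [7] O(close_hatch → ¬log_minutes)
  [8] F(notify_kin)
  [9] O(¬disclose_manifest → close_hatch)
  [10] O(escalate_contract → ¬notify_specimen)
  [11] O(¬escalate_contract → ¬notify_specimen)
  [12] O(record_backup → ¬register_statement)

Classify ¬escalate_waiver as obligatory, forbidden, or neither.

Obligatory

By case analysis on escalate_contract: premise 10 gives O(escalate_contract → ¬notify_specimen) and premise 11 gives O(¬escalate_contract → ¬notify_specimen), so O(¬notify_specimen) either way.
With premise 5, O(¬notify_specimen → ¬evacuate), the K-axiom yields O(¬evacuate).
With premise 3, O(¬evacuate → ¬disclose_manifest), the K-axiom yields O(¬disclose_manifest).
Applying K to premise 9 (O(¬disclose_manifest → close_hatch)) and O(¬disclose_manifest) yields O(close_hatch).
From O(close_hatch) and premise 7, O(close_hatch → ¬log_minutes), we obtain O(¬log_minutes).
Premise 1 is O(¬register_statement → log_minutes); contrapositively O(¬log_minutes → register_statement). Since O(¬log_minutes) holds, K gives O(register_statement).
The contrapositive of premise 12 (O(record_backup → ¬register_statement)) is O(register_statement → ¬record_backup), and O(register_statement) is already established, so O(¬record_backup).
Premise 4 is O(escalate_waiver → record_backup); contrapositively O(¬record_backup → ¬escalate_waiver). Since O(¬record_backup) holds, K gives O(¬escalate_waiver).
Premises 2, 6, 8 do not contribute to this derivation.
Hence ¬escalate_waiver is obligatory.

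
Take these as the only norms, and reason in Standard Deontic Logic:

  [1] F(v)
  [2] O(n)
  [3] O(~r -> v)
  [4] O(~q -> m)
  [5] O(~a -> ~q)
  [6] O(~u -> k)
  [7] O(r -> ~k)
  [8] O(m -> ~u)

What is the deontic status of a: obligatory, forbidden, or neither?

F(v) at premise 1 means O(~v).
Premise 3 is O(~r -> v); contrapositively O(~v -> r). Since O(~v) holds, K gives O(r).
From O(r) and premise 7, O(r -> ~k), we obtain O(~k).
Premise 6 is O(~u -> k); contrapositively O(~k -> u). Since O(~k) holds, K gives O(u).
Premise 8, O(m -> ~u), contraposes to O(u -> ~m); with O(u) we get O(~m).
Premise 4, O(~q -> m), contraposes to O(~m -> q); with O(~m) we get O(q).
The contrapositive of premise 5 (O(~a -> ~q)) is O(q -> a), and O(q) is already established, so O(a).
Premise 2 does not contribute to this derivation.
Hence a is obligatory.

Obligatory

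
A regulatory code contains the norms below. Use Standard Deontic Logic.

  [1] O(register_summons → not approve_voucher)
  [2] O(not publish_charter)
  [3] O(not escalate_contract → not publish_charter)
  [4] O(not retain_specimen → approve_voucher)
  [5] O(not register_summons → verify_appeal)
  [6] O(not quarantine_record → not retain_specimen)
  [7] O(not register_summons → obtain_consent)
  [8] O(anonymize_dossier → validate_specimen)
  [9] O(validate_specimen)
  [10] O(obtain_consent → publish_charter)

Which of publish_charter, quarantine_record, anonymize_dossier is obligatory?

quarantine_record

Premise 2 states O(not publish_charter) outright.
Premise 10 is O(obtain_consent → publish_charter); contrapositively O(not publish_charter → not obtain_consent). Since O(not publish_charter) holds, K gives O(not obtain_consent).
Premise 7 is O(not register_summons → obtain_consent); contrapositively O(not obtain_consent → register_summons). Since O(not obtain_consent) holds, K gives O(register_summons).
Premise 1 is O(register_summons → not approve_voucher); since O(register_summons), deontic closure gives O(not approve_voucher).
Premise 4 is O(not retain_specimen → approve_voucher); contrapositively O(not approve_voucher → retain_specimen). Since O(not approve_voucher) holds, K gives O(retain_specimen).
Premise 6 is O(not quarantine_record → not retain_specimen); contrapositively O(retain_specimen → quarantine_record). Since O(retain_specimen) holds, K gives O(quarantine_record).
So O(quarantine_record) holds — quarantine_record is obligatory. None of the other listed options is made obligatory by any chain of premises.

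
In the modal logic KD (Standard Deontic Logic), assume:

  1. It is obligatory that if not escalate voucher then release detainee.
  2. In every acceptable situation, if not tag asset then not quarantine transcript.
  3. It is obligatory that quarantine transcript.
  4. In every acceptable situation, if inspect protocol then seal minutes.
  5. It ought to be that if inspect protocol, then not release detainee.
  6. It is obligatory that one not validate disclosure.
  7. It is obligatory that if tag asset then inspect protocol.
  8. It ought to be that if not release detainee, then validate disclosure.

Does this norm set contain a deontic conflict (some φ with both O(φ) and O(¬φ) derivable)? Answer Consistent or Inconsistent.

From premise 6 we have O(¬validate_disclosure).
The contrapositive of premise 8 (O(¬release_detainee → validate_disclosure)) is O(¬validate_disclosure → release_detainee), and O(¬validate_disclosure) is already established, so O(release_detainee).
Premise 5, O(inspect_protocol → ¬release_detainee), contraposes to O(release_detainee → ¬inspect_protocol); with O(release_detainee) we get O(¬inspect_protocol).
Premise 7 is O(tag_asset → inspect_protocol); contrapositively O(¬inspect_protocol → ¬tag_asset). Since O(¬inspect_protocol) holds, K gives O(¬tag_asset).
With premise 2, O(¬tag_asset → ¬quarantine_transcript), the K-axiom yields O(¬quarantine_transcript).
Yet premise 3 states O(quarantine_transcript).
We now have both O(¬quarantine_transcript) and O(quarantine_transcript) — quarantine_transcript is simultaneously obligatory and forbidden, violating the D-axiom.

Inconsistent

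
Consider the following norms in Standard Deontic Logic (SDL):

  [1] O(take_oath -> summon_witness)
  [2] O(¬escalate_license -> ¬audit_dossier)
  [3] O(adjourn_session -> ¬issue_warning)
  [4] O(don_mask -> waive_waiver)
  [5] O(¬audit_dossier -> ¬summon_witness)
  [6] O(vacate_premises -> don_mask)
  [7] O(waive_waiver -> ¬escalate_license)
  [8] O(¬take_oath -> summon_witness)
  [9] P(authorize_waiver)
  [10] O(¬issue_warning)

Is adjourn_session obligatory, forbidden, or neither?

Premise 3 is O(adjourn_session -> ¬issue_warning); even if O(¬issue_warning) held, inferring O(adjourn_session) would be affirming the consequent — invalid.
No premise or chain of K-axiom applications forces O(adjourn_session), and none forces O(¬adjourn_session). So adjourn_session is neither obligatory nor forbidden under these norms.

Neither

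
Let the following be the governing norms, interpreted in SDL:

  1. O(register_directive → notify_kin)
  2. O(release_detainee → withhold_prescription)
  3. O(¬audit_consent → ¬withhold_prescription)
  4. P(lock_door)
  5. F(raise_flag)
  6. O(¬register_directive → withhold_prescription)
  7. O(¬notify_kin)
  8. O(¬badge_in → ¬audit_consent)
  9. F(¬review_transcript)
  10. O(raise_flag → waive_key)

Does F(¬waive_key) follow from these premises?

Premise 10 is O(raise_flag → waive_key), but O(raise_flag) is not derivable from the premises, so it does not yield O(waive_key).
No other premise forces O(waive_key). An ideal world satisfying every premise can still have ¬waive_key true, so F(¬waive_key) is not derivable.

No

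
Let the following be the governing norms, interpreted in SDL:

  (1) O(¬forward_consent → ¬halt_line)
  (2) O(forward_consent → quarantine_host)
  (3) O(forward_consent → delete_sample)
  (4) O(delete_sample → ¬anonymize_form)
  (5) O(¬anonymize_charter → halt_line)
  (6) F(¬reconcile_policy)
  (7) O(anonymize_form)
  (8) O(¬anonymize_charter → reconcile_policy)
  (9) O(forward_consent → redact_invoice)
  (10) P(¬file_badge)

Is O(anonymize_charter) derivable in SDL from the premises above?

Yes

Premise 7 states O(anonymize_form) outright.
The contrapositive of premise 4 (O(delete_sample → ¬anonymize_form)) is O(anonymize_form → ¬delete_sample), and O(anonymize_form) is already established, so O(¬delete_sample).
The contrapositive of premise 3 (O(forward_consent → delete_sample)) is O(¬delete_sample → ¬forward_consent), and O(¬delete_sample) is already established, so O(¬forward_consent).
From O(¬forward_consent) and premise 1, O(¬forward_consent → ¬halt_line), we obtain O(¬halt_line).
The contrapositive of premise 5 (O(¬anonymize_charter → halt_line)) is O(¬halt_line → anonymize_charter), and O(¬halt_line) is already established, so O(anonymize_charter).
Premises 2, 6, 8, 9, 10 do not contribute to this derivation.
So O(anonymize_charter) follows.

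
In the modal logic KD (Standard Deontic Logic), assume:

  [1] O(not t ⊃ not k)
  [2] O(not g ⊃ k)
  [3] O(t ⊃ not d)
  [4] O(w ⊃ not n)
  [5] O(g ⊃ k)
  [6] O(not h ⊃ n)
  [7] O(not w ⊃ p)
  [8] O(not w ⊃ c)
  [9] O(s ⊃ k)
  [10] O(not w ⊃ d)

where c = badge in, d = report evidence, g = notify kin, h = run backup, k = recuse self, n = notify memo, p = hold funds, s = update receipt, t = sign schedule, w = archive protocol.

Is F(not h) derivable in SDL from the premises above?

Yes

Premises 2 and 5 cover both cases: O(not g ⊃ k) and O(g ⊃ k). Since not g ∨ g is a tautology, O(k) follows.
The contrapositive of premise 1 (O(not t ⊃ not k)) is O(k ⊃ t), and O(k) is already established, so O(t).
Premise 3 is O(t ⊃ not d); since O(t), deontic closure gives O(not d).
Premise 10 is O(not w ⊃ d); contrapositively O(not d ⊃ w). Since O(not d) holds, K gives O(w).
Premise 4 is O(w ⊃ not n); since O(w), deontic closure gives O(not n).
Premise 6 is O(not h ⊃ n); contrapositively O(not n ⊃ h). Since O(not n) holds, K gives O(h).
Premises 7, 8, 9 do not contribute to this derivation.
So O(h) holds, i.e. F(not h). The claim follows.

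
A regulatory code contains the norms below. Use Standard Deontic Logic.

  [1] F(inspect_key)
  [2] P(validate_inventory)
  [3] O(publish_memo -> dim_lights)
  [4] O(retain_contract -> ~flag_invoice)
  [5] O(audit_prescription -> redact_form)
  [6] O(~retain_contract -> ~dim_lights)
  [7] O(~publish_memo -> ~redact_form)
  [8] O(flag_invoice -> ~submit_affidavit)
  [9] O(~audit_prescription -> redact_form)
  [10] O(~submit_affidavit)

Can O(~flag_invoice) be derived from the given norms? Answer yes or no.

Premises 5 and 9 cover both cases: O(audit_prescription -> redact_form) and O(~audit_prescription -> redact_form). Since audit_prescription ∨ ~audit_prescription is a tautology, O(redact_form) follows.
The contrapositive of premise 7 (O(~publish_memo -> ~redact_form)) is O(redact_form -> publish_memo), and O(redact_form) is already established, so O(publish_memo).
Applying K to premise 3 (O(publish_memo -> dim_lights)) and O(publish_memo) yields O(dim_lights).
Premise 6 is O(~retain_contract -> ~dim_lights); contrapositively O(dim_lights -> retain_contract). Since O(dim_lights) holds, K gives O(retain_contract).
With premise 4, O(retain_contract -> ~flag_invoice), the K-axiom yields O(~flag_invoice).
Premises 1, 2, 8, 10 do not contribute to this derivation.
So O(~flag_invoice) follows.

Yes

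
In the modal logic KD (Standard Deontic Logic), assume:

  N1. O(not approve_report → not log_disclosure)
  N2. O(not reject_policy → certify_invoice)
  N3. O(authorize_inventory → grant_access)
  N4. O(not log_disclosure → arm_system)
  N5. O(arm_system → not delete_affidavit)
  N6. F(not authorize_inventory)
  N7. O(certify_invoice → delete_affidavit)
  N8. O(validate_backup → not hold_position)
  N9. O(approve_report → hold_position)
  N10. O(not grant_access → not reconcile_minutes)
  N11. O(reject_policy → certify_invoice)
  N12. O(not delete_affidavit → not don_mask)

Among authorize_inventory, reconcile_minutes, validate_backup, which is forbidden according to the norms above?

validate_backup

Premises 2 and 11 are O(not reject_policy → certify_invoice) and O(reject_policy → certify_invoice); every ideal world satisfies not reject_policy or reject_policy, so in either case certify_invoice holds — hence O(certify_invoice).
Applying K to premise 7 (O(certify_invoice → delete_affidavit)) and O(certify_invoice) yields O(delete_affidavit).
Premise 5 is O(arm_system → not delete_affidavit); contrapositively O(delete_affidavit → not arm_system). Since O(delete_affidavit) holds, K gives O(not arm_system).
Premise 4 is O(not log_disclosure → arm_system); contrapositively O(not arm_system → log_disclosure). Since O(not arm_system) holds, K gives O(log_disclosure).
Premise 1, O(not approve_report → not log_disclosure), contraposes to O(log_disclosure → approve_report); with O(log_disclosure) we get O(approve_report).
Premise 9 is O(approve_report → hold_position); since O(approve_report), deontic closure gives O(hold_position).
Premise 8 is O(validate_backup → not hold_position); contrapositively O(hold_position → not validate_backup). Since O(hold_position) holds, K gives O(not validate_backup).
So O(not validate_backup) holds, i.e. validate_backup is forbidden. None of the other listed options is forbidden under the premises.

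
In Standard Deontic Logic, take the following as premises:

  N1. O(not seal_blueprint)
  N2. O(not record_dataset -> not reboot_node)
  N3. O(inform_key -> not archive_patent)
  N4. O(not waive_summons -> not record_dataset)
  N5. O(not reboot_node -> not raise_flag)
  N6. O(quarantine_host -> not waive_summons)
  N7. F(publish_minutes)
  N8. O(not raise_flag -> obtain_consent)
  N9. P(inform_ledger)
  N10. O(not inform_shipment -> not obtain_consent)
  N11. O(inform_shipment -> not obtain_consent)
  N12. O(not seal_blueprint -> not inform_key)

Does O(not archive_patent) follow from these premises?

No

Premise 3 is O(inform_key -> not archive_patent), but O(inform_key) is not derivable from the premises, so it does not yield O(not archive_patent).
No other premise forces O(not archive_patent). An ideal world satisfying every premise can still have not archive_patent false, so O(not archive_patent) is not derivable.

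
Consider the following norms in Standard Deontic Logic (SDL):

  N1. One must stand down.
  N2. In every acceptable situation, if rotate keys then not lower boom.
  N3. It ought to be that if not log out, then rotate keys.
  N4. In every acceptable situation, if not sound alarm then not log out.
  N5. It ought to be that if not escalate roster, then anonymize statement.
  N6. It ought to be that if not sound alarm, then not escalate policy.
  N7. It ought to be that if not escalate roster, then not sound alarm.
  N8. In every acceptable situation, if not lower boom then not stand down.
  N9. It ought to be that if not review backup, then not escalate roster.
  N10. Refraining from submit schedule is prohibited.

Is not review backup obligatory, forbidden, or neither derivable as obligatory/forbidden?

Forbidden

Premise 1 gives O(stand_down).
The contrapositive of premise 8 (O(¬lower_boom → ¬stand_down)) is O(stand_down → lower_boom), and O(stand_down) is already established, so O(lower_boom).
Premise 2, O(rotate_keys → ¬lower_boom), contraposes to O(lower_boom → ¬rotate_keys); with O(lower_boom) we get O(¬rotate_keys).
Premise 3 is O(¬log_out → rotate_keys); contrapositively O(¬rotate_keys → log_out). Since O(¬rotate_keys) holds, K gives O(log_out).
The contrapositive of premise 4 (O(¬sound_alarm → ¬log_out)) is O(log_out → sound_alarm), and O(log_out) is already established, so O(sound_alarm).
Premise 7 is O(¬escalate_roster → ¬sound_alarm); contrapositively O(sound_alarm → escalate_roster). Since O(sound_alarm) holds, K gives O(escalate_roster).
The contrapositive of premise 9 (O(¬review_backup → ¬escalate_roster)) is O(escalate_roster → review_backup), and O(escalate_roster) is already established, so O(review_backup).
Premises 5, 6, 10 do not contribute to this derivation.
Thus O(review_backup), which is F(¬review_backup): ¬review_backup is forbidden.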